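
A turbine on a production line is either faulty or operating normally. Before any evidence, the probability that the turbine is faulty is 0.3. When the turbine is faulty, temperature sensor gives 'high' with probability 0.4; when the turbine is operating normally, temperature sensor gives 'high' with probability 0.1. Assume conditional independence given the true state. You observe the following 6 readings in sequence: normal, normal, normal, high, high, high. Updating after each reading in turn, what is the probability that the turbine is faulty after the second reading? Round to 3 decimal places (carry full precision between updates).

0.160

After 'normal': P(faulty) = 0.6·0.3000 / (0.6·0.3000 + 0.9·0.7000) ≈ 0.2222
After 'normal': P(faulty) = 0.6·0.2222 / (0.6·0.2222 + 0.9·0.7778) ≈ 0.1600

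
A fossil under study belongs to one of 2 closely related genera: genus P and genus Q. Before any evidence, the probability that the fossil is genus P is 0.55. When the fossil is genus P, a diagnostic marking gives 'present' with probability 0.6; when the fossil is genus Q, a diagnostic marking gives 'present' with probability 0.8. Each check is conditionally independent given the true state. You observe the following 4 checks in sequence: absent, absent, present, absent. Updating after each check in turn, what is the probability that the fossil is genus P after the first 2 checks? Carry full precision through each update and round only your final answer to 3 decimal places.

Apply Bayes' rule sequentially, carrying P(genus P) forward.
After 'absent': P(genus P) = 0.4·0.5500 / (0.4·0.5500 + 0.2·0.4500) ≈ 0.7097
After 'absent': P(genus P) = 0.4·0.7097 / (0.4·0.7097 + 0.2·0.2903) ≈ 0.8302

0.830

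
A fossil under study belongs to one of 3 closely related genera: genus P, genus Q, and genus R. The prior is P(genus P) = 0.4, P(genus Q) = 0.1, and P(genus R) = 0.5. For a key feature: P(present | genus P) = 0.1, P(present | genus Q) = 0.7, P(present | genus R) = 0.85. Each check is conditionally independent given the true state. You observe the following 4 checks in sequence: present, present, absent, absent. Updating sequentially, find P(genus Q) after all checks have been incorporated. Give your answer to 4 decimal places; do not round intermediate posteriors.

0.2795

After 'present': normaliser = 0.1·0.4000 + 0.7·0.1000 + 0.85·0.5000; P(genus P) ≈ 0.0748, P(genus Q) ≈ 0.1308, P(genus R) ≈ 0.7944
After 'present': normaliser = 0.1·0.0748 + 0.7·0.1308 + 0.85·0.7944; P(genus P) ≈ 0.0097, P(genus Q) ≈ 0.1183, P(genus R) ≈ 0.8721
After 'absent': normaliser = 0.9·0.0097 + 0.3·0.1183 + 0.15·0.8721; P(genus P) ≈ 0.0497, P(genus Q) ≈ 0.2028, P(genus R) ≈ 0.7475
After 'absent': normaliser = 0.9·0.0497 + 0.3·0.2028 + 0.15·0.7475; P(genus P) ≈ 0.2053, P(genus Q) ≈ 0.2795, P(genus R) ≈ 0.5152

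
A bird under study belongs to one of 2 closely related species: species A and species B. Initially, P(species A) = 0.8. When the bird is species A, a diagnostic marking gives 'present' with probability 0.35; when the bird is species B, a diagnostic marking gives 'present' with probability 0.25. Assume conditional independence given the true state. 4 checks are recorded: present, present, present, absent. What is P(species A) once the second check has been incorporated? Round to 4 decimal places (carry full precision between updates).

0.8869

After 'present': P(species A) = 0.35·0.8000 / (0.35·0.8000 + 0.25·0.2000) ≈ 0.8485
After 'present': P(species A) = 0.35·0.8485 / (0.35·0.8485 + 0.25·0.1515) ≈ 0.8869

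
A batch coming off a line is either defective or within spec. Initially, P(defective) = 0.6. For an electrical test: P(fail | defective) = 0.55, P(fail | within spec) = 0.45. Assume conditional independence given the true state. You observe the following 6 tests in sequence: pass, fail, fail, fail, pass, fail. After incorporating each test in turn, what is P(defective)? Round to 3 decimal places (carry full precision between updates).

After 'pass': P(defective) = 0.45·0.6000 / (0.45·0.6000 + 0.55·0.4000) ≈ 0.5510
After 'fail': P(defective) = 0.55·0.5510 / (0.55·0.5510 + 0.45·0.4490) ≈ 0.6000
After 'fail': P(defective) = 0.55·0.6000 / (0.55·0.6000 + 0.45·0.4000) ≈ 0.6471
After 'fail': P(defective) = 0.55·0.6471 / (0.55·0.6471 + 0.45·0.3529) ≈ 0.6914
After 'pass': P(defective) = 0.45·0.6914 / (0.45·0.6914 + 0.55·0.3086) ≈ 0.6471
After 'fail': P(defective) = 0.55·0.6471 / (0.55·0.6471 + 0.45·0.3529) ≈ 0.6914

0.691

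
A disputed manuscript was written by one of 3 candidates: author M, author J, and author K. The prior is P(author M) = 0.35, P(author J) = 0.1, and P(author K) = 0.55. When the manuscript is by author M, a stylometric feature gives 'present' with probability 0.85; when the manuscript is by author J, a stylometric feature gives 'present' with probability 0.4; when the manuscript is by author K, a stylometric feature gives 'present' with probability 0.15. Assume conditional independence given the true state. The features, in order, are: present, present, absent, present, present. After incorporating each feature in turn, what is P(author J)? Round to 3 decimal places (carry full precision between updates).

0.053

Apply Bayes' rule sequentially, carrying P(author J) forward.
After 'present': normaliser = 0.85·0.3500 + 0.4·0.1000 + 0.15·0.5500; P(author M) ≈ 0.7083, P(author J) ≈ 0.0952, P(author K) ≈ 0.1964
After 'present': normaliser = 0.85·0.7083 + 0.4·0.0952 + 0.15·0.1964; P(author M) ≈ 0.8991, P(author J) ≈ 0.0569, P(author K) ≈ 0.0440
After 'absent': normaliser = 0.15·0.8991 + 0.6·0.0569 + 0.85·0.0440; P(author M) ≈ 0.6534, P(author J) ≈ 0.1654, P(author K) ≈ 0.1812
After 'present': normaliser = 0.85·0.6534 + 0.4·0.1654 + 0.15·0.1812; P(author M) ≈ 0.8561, P(author J) ≈ 0.1020, P(author K) ≈ 0.0419
After 'present': normaliser = 0.85·0.8561 + 0.4·0.1020 + 0.15·0.0419; P(author M) ≈ 0.9392, P(author J) ≈ 0.0526, P(author K) ≈ 0.0081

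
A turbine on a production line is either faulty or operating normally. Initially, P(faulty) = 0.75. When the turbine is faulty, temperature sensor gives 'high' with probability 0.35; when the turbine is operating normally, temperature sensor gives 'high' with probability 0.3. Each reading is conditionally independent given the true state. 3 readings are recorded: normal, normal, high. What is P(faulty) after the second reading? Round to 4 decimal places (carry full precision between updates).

0.7212

After 'normal': P(faulty) = 0.65·0.7500 / (0.65·0.7500 + 0.7·0.2500) ≈ 0.7358
After 'normal': P(faulty) = 0.65·0.7358 / (0.65·0.7358 + 0.7·0.2642) ≈ 0.7212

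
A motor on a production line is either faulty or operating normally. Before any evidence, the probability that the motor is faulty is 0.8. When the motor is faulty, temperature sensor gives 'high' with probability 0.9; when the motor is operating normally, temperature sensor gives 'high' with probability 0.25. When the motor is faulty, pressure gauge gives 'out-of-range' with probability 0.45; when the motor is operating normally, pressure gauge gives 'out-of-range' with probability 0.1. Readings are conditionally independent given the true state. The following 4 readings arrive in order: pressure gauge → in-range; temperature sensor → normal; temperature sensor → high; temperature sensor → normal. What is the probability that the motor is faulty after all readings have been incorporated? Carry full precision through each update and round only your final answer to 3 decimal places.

Each posterior becomes the prior for the next update.
After pressure gauge='in-range': P(faulty) = 0.55·0.8000 / (0.55·0.8000 + 0.9·0.2000) ≈ 0.7097
After temperature sensor='normal': P(faulty) = 0.1·0.7097 / (0.1·0.7097 + 0.75·0.2903) ≈ 0.2458
After temperature sensor='high': P(faulty) = 0.9·0.2458 / (0.9·0.2458 + 0.25·0.7542) ≈ 0.5399
After temperature sensor='normal': P(faulty) = 0.1·0.5399 / (0.1·0.5399 + 0.75·0.4601) ≈ 0.1353

0.135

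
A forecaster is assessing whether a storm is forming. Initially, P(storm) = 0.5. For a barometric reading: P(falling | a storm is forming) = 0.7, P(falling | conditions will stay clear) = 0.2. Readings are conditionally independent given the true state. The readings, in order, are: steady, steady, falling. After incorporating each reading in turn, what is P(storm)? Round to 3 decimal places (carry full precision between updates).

After 'steady': P(storm) = 0.3·0.5000 / (0.3·0.5000 + 0.8·0.5000) ≈ 0.2727
After 'steady': P(storm) = 0.3·0.2727 / (0.3·0.2727 + 0.8·0.7273) ≈ 0.1233
After 'falling': P(storm) = 0.7·0.1233 / (0.7·0.1233 + 0.2·0.8767) ≈ 0.3298

0.330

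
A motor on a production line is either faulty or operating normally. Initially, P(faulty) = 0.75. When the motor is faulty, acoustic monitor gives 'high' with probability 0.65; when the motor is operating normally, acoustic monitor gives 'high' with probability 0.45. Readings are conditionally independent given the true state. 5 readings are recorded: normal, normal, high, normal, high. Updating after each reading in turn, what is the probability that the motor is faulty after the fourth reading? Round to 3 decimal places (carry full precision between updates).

After 'normal': P(faulty) = 0.35·0.7500 / (0.35·0.7500 + 0.55·0.2500) ≈ 0.6562
After 'normal': P(faulty) = 0.35·0.6562 / (0.35·0.6562 + 0.55·0.3438) ≈ 0.5485
After 'high': P(faulty) = 0.65·0.5485 / (0.65·0.5485 + 0.45·0.4515) ≈ 0.6370
After 'normal': P(faulty) = 0.35·0.6370 / (0.35·0.6370 + 0.55·0.3630) ≈ 0.5276

0.528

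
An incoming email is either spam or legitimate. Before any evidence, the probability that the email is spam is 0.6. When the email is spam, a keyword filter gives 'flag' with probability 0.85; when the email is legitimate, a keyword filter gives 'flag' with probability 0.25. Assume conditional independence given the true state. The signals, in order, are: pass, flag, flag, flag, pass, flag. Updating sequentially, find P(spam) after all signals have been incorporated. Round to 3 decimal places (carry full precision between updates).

After 'pass': P(spam) = 0.15·0.6000 / (0.15·0.6000 + 0.75·0.4000) ≈ 0.2308
After 'flag': P(spam) = 0.85·0.2308 / (0.85·0.2308 + 0.25·0.7692) ≈ 0.5050
After 'flag': P(spam) = 0.85·0.5050 / (0.85·0.5050 + 0.25·0.4950) ≈ 0.7762
After 'flag': P(spam) = 0.85·0.7762 / (0.85·0.7762 + 0.25·0.2238) ≈ 0.9218
After 'pass': P(spam) = 0.15·0.9218 / (0.15·0.9218 + 0.75·0.0782) ≈ 0.7022
After 'flag': P(spam) = 0.85·0.7022 / (0.85·0.7022 + 0.25·0.2978) ≈ 0.8891

0.889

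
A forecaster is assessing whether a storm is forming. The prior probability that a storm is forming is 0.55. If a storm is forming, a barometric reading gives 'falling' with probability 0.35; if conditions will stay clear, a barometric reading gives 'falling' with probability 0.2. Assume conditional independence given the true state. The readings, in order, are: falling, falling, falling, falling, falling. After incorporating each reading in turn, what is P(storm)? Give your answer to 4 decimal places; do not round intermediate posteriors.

0.9525

Each posterior becomes the prior for the next update.
After 'falling': P(storm) = 0.35·0.5500 / (0.35·0.5500 + 0.2·0.4500) ≈ 0.6814
After 'falling': P(storm) = 0.35·0.6814 / (0.35·0.6814 + 0.2·0.3186) ≈ 0.7892
After 'falling': P(storm) = 0.35·0.7892 / (0.35·0.7892 + 0.2·0.2108) ≈ 0.8676
After 'falling': P(storm) = 0.35·0.8676 / (0.35·0.8676 + 0.2·0.1324) ≈ 0.9198
After 'falling': P(storm) = 0.35·0.9198 / (0.35·0.9198 + 0.2·0.0802) ≈ 0.9525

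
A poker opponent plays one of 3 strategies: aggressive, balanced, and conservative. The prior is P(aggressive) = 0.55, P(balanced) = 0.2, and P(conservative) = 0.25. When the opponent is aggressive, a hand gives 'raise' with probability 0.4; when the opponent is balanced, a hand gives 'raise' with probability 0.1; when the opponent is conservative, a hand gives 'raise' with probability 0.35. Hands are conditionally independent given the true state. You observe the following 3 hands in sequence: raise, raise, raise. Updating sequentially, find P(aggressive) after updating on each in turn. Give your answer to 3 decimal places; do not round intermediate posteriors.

After 'raise': normaliser = 0.4·0.5500 + 0.1·0.2000 + 0.35·0.2500; P(aggressive) ≈ 0.6718, P(balanced) ≈ 0.0611, P(conservative) ≈ 0.2672
After 'raise': normaliser = 0.4·0.6718 + 0.1·0.0611 + 0.35·0.2672; P(aggressive) ≈ 0.7295, P(balanced) ≈ 0.0166, P(conservative) ≈ 0.2539
After 'raise': normaliser = 0.4·0.7295 + 0.1·0.0166 + 0.35·0.2539; P(aggressive) ≈ 0.7632, P(balanced) ≈ 0.0043, P(conservative) ≈ 0.2324

0.763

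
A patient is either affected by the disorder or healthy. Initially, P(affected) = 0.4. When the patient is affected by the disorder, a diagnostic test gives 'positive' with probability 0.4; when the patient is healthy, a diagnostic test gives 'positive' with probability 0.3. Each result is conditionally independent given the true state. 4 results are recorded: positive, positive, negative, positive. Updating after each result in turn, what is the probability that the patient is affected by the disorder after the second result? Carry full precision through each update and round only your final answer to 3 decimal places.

0.542

After 'positive': P(affected) = 0.4·0.4000 / (0.4·0.4000 + 0.3·0.6000) ≈ 0.4706
After 'positive': P(affected) = 0.4·0.4706 / (0.4·0.4706 + 0.3·0.5294) ≈ 0.5424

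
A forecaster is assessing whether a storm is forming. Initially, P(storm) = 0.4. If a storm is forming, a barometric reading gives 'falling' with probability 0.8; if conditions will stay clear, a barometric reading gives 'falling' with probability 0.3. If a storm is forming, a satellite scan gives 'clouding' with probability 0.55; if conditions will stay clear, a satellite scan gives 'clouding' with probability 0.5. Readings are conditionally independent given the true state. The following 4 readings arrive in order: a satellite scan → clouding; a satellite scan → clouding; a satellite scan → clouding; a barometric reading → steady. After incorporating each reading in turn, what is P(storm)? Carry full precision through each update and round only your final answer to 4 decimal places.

0.2022

After a satellite scan='clouding': P(storm) = 0.55·0.4000 / (0.55·0.4000 + 0.5·0.6000) ≈ 0.4231
After a satellite scan='clouding': P(storm) = 0.55·0.4231 / (0.55·0.4231 + 0.5·0.5769) ≈ 0.4465
After a satellite scan='clouding': P(storm) = 0.55·0.4465 / (0.55·0.4465 + 0.5·0.5535) ≈ 0.4702
After a barometric reading='steady': P(storm) = 0.2·0.4702 / (0.2·0.4702 + 0.7·0.5298) ≈ 0.2022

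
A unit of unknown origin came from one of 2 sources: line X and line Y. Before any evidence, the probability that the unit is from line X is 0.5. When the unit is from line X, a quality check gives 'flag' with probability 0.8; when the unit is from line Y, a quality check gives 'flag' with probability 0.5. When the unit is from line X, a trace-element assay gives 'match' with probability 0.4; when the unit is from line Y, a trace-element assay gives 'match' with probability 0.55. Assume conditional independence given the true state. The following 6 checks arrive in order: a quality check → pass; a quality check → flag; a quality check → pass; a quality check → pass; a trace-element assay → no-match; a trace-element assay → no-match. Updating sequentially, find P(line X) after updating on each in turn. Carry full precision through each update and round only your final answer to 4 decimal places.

After a quality check='pass': P(line X) = 0.2·0.5000 / (0.2·0.5000 + 0.5·0.5000) ≈ 0.2857
After a quality check='flag': P(line X) = 0.8·0.2857 / (0.8·0.2857 + 0.5·0.7143) ≈ 0.3902
After a quality check='pass': P(line X) = 0.2·0.3902 / (0.2·0.3902 + 0.5·0.6098) ≈ 0.2038
After a quality check='pass': P(line X) = 0.2·0.2038 / (0.2·0.2038 + 0.5·0.7962) ≈ 0.0929
After a trace-element assay='no-match': P(line X) = 0.6·0.0929 / (0.6·0.0929 + 0.45·0.9071) ≈ 0.1201
After a trace-element assay='no-match': P(line X) = 0.6·0.1201 / (0.6·0.1201 + 0.45·0.8799) ≈ 0.1540

0.1540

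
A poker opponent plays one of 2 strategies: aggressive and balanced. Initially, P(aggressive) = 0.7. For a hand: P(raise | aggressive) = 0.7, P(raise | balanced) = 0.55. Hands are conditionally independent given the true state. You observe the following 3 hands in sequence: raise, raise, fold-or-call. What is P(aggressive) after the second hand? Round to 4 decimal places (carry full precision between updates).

0.7908

Each posterior becomes the prior for the next update.
After 'raise': P(aggressive) = 0.7·0.7000 / (0.7·0.7000 + 0.55·0.3000) ≈ 0.7481
After 'raise': P(aggressive) = 0.7·0.7481 / (0.7·0.7481 + 0.55·0.2519) ≈ 0.7908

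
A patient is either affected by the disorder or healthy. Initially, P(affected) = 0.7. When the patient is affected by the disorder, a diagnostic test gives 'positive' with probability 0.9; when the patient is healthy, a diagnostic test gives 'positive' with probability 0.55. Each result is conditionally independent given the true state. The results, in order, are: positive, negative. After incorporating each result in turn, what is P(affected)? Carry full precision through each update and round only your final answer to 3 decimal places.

Each posterior becomes the prior for the next update.
After 'positive': P(affected) = 0.9·0.7000 / (0.9·0.7000 + 0.55·0.3000) ≈ 0.7925
After 'negative': P(affected) = 0.1·0.7925 / (0.1·0.7925 + 0.45·0.2075) ≈ 0.4590

0.459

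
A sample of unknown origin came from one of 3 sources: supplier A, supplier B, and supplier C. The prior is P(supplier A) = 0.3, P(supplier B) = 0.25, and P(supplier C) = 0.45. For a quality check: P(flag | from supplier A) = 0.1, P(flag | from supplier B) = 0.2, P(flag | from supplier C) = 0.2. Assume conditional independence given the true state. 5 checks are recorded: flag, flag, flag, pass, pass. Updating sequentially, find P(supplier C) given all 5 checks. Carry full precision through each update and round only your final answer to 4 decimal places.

After 'flag': normaliser = 0.1·0.3000 + 0.2·0.2500 + 0.2·0.4500; P(supplier A) ≈ 0.1765, P(supplier B) ≈ 0.2941, P(supplier C) ≈ 0.5294
After 'flag': normaliser = 0.1·0.1765 + 0.2·0.2941 + 0.2·0.5294; P(supplier A) ≈ 0.0968, P(supplier B) ≈ 0.3226, P(supplier C) ≈ 0.5806
After 'flag': normaliser = 0.1·0.0968 + 0.2·0.3226 + 0.2·0.5806; P(supplier A) ≈ 0.0508, P(supplier B) ≈ 0.3390, P(supplier C) ≈ 0.6102
After 'pass': normaliser = 0.9·0.0508 + 0.8·0.3390 + 0.8·0.6102; P(supplier A) ≈ 0.0568, P(supplier B) ≈ 0.3368, P(supplier C) ≈ 0.6063
After 'pass': normaliser = 0.9·0.0568 + 0.8·0.3368 + 0.8·0.6063; P(supplier A) ≈ 0.0635, P(supplier B) ≈ 0.3345, P(supplier C) ≈ 0.6020

0.6020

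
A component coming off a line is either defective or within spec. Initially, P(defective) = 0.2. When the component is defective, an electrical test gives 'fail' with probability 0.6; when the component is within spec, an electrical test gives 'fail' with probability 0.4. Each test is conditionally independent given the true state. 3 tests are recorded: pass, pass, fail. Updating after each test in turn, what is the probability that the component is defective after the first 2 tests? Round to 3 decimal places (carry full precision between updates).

After 'pass': P(defective) = 0.4·0.2000 / (0.4·0.2000 + 0.6·0.8000) ≈ 0.1429
After 'pass': P(defective) = 0.4·0.1429 / (0.4·0.1429 + 0.6·0.8571) ≈ 0.1000

0.100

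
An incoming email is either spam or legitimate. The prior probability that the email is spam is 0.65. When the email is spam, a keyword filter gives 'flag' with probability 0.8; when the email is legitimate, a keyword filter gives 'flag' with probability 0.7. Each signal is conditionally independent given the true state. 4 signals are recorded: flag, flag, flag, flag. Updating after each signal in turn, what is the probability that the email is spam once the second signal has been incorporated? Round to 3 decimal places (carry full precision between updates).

0.708

After 'flag': P(spam) = 0.8·0.6500 / (0.8·0.6500 + 0.7·0.3500) ≈ 0.6797
After 'flag': P(spam) = 0.8·0.6797 / (0.8·0.6797 + 0.7·0.3203) ≈ 0.7081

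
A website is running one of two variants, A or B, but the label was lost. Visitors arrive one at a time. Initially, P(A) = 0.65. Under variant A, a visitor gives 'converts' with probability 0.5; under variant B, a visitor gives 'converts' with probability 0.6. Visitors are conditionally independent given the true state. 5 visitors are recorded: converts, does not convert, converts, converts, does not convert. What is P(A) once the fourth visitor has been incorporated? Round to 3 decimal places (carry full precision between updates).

After 'converts': P(A) = 0.5·0.6500 / (0.5·0.6500 + 0.6·0.3500) ≈ 0.6075
After 'does not convert': P(A) = 0.5·0.6075 / (0.5·0.6075 + 0.4·0.3925) ≈ 0.6592
After 'converts': P(A) = 0.5·0.6592 / (0.5·0.6592 + 0.6·0.3408) ≈ 0.6172
After 'converts': P(A) = 0.5·0.6172 / (0.5·0.6172 + 0.6·0.3828) ≈ 0.5733

0.573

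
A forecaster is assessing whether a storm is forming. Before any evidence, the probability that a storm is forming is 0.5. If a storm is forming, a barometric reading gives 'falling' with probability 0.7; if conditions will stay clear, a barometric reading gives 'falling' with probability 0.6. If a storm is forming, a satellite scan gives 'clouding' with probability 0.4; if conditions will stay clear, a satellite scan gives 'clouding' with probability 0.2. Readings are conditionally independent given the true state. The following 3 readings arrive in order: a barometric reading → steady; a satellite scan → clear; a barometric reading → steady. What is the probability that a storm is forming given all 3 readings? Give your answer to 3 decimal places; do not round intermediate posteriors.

0.297

After a barometric reading='steady': P(storm) = 0.3·0.5000 / (0.3·0.5000 + 0.4·0.5000) ≈ 0.4286
After a satellite scan='clear': P(storm) = 0.6·0.4286 / (0.6·0.4286 + 0.8·0.5714) ≈ 0.3600
After a barometric reading='steady': P(storm) = 0.3·0.3600 / (0.3·0.3600 + 0.4·0.6400) ≈ 0.2967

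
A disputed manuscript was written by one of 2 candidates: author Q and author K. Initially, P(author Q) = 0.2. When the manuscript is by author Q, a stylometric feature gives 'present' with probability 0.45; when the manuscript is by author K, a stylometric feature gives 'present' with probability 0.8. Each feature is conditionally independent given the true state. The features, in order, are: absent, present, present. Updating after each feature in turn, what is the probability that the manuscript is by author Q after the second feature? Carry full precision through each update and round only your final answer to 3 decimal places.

0.279

After 'absent': P(author Q) = 0.55·0.2000 / (0.55·0.2000 + 0.2·0.8000) ≈ 0.4074
After 'present': P(author Q) = 0.45·0.4074 / (0.45·0.4074 + 0.8·0.5926) ≈ 0.2789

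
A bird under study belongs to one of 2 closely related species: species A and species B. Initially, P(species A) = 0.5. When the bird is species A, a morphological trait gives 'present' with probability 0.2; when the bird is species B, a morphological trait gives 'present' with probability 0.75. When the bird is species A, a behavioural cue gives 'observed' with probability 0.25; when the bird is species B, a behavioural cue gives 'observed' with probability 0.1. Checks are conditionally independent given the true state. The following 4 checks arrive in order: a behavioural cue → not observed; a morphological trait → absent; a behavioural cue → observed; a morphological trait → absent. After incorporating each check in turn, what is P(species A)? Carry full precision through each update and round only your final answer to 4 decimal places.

After a behavioural cue='not observed': P(species A) = 0.75·0.5000 / (0.75·0.5000 + 0.9·0.5000) ≈ 0.4545
After a morphological trait='absent': P(species A) = 0.8·0.4545 / (0.8·0.4545 + 0.25·0.5455) ≈ 0.7273
After a behavioural cue='observed': P(species A) = 0.25·0.7273 / (0.25·0.7273 + 0.1·0.2727) ≈ 0.8696
After a morphological trait='absent': P(species A) = 0.8·0.8696 / (0.8·0.8696 + 0.25·0.1304) ≈ 0.9552

0.9552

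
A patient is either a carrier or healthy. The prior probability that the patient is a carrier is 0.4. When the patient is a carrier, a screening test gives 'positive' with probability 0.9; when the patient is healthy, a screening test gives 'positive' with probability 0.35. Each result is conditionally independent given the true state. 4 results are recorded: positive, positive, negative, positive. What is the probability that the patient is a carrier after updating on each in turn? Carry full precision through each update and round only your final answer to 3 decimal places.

After 'positive': P(carrier) = 0.9·0.4000 / (0.9·0.4000 + 0.35·0.6000) ≈ 0.6316
After 'positive': P(carrier) = 0.9·0.6316 / (0.9·0.6316 + 0.35·0.3684) ≈ 0.8151
After 'negative': P(carrier) = 0.1·0.8151 / (0.1·0.8151 + 0.65·0.1849) ≈ 0.4041
After 'positive': P(carrier) = 0.9·0.4041 / (0.9·0.4041 + 0.35·0.5959) ≈ 0.6356

0.636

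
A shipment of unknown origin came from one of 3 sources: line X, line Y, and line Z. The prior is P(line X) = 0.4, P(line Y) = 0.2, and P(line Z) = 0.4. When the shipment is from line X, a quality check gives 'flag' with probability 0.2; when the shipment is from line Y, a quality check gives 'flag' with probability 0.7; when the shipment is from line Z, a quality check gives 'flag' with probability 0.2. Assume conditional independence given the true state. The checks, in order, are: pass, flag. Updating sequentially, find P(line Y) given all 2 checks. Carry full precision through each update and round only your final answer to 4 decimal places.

After 'pass': normaliser = 0.8·0.4000 + 0.3·0.2000 + 0.8·0.4000; P(line X) ≈ 0.4571, P(line Y) ≈ 0.0857, P(line Z) ≈ 0.4571
After 'flag': normaliser = 0.2·0.4571 + 0.7·0.0857 + 0.2·0.4571; P(line X) ≈ 0.3765, P(line Y) ≈ 0.2471, P(line Z) ≈ 0.3765

0.2471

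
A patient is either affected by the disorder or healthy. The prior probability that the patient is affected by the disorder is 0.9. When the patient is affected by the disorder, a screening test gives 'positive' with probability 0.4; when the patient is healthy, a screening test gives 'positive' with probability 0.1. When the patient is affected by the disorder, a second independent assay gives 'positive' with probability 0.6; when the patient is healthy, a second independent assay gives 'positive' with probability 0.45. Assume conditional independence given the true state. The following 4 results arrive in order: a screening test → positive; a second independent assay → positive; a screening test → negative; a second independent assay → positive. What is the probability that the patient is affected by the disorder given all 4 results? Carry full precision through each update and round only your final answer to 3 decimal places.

0.977

After a screening test='positive': P(affected) = 0.4·0.9000 / (0.4·0.9000 + 0.1·0.1000) ≈ 0.9730
After a second independent assay='positive': P(affected) = 0.6·0.9730 / (0.6·0.9730 + 0.45·0.0270) ≈ 0.9796
After a screening test='negative': P(affected) = 0.6·0.9796 / (0.6·0.9796 + 0.9·0.0204) ≈ 0.9697
After a second independent assay='positive': P(affected) = 0.6·0.9697 / (0.6·0.9697 + 0.45·0.0303) ≈ 0.9771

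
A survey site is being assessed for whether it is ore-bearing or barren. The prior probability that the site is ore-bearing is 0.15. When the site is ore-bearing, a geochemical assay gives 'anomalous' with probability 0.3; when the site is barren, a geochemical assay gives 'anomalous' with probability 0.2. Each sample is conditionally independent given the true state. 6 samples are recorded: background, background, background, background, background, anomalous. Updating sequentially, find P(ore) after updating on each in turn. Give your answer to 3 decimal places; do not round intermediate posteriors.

0.120

Each posterior becomes the prior for the next update.
After 'background': P(ore) = 0.7·0.1500 / (0.7·0.1500 + 0.8·0.8500) ≈ 0.1338
After 'background': P(ore) = 0.7·0.1338 / (0.7·0.1338 + 0.8·0.8662) ≈ 0.1190
After 'background': P(ore) = 0.7·0.1190 / (0.7·0.1190 + 0.8·0.8810) ≈ 0.1057
After 'background': P(ore) = 0.7·0.1057 / (0.7·0.1057 + 0.8·0.8943) ≈ 0.0937
After 'background': P(ore) = 0.7·0.0937 / (0.7·0.0937 + 0.8·0.9063) ≈ 0.0830
After 'anomalous': P(ore) = 0.3·0.0830 / (0.3·0.0830 + 0.2·0.9170) ≈ 0.1195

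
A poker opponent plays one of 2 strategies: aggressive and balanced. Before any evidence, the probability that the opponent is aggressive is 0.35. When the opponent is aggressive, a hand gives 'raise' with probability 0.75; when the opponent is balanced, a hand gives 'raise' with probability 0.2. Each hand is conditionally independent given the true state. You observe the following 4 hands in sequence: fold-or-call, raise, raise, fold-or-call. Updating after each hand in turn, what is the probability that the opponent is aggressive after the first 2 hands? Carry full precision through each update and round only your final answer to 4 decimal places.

After 'fold-or-call': P(aggressive) = 0.25·0.3500 / (0.25·0.3500 + 0.8·0.6500) ≈ 0.1440
After 'raise': P(aggressive) = 0.75·0.1440 / (0.75·0.1440 + 0.2·0.8560) ≈ 0.3869

0.3869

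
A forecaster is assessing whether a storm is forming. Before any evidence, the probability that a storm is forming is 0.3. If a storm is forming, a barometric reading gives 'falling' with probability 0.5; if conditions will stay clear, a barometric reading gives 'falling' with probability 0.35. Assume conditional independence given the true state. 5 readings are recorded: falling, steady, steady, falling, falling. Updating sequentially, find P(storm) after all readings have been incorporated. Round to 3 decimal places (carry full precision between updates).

After 'falling': P(storm) = 0.5·0.3000 / (0.5·0.3000 + 0.35·0.7000) ≈ 0.3797
After 'steady': P(storm) = 0.5·0.3797 / (0.5·0.3797 + 0.65·0.6203) ≈ 0.3202
After 'steady': P(storm) = 0.5·0.3202 / (0.5·0.3202 + 0.65·0.6798) ≈ 0.2659
After 'falling': P(storm) = 0.5·0.2659 / (0.5·0.2659 + 0.35·0.7341) ≈ 0.3410
After 'falling': P(storm) = 0.5·0.3410 / (0.5·0.3410 + 0.35·0.6590) ≈ 0.4251

0.425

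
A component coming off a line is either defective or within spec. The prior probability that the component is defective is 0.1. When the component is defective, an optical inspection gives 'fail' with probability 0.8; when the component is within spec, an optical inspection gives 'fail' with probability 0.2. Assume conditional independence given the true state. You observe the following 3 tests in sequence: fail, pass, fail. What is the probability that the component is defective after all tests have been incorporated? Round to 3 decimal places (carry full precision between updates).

After 'fail': P(defective) = 0.8·0.1000 / (0.8·0.1000 + 0.2·0.9000) ≈ 0.3077
After 'pass': P(defective) = 0.2·0.3077 / (0.2·0.3077 + 0.8·0.6923) ≈ 0.1000
After 'fail': P(defective) = 0.8·0.1000 / (0.8·0.1000 + 0.2·0.9000) ≈ 0.3077

0.308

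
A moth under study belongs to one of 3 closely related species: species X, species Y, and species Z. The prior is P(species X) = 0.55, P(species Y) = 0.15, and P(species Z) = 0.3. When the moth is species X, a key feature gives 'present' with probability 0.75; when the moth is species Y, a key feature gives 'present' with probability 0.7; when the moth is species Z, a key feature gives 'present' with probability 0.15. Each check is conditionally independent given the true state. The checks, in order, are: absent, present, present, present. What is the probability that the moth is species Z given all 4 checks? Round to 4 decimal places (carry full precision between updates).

After 'absent': normaliser = 0.25·0.5500 + 0.3·0.1500 + 0.85·0.3000; P(species X) ≈ 0.3143, P(species Y) ≈ 0.1029, P(species Z) ≈ 0.5829
After 'present': normaliser = 0.75·0.3143 + 0.7·0.1029 + 0.15·0.5829; P(species X) ≈ 0.5965, P(species Y) ≈ 0.1822, P(species Z) ≈ 0.2213
After 'present': normaliser = 0.75·0.5965 + 0.7·0.1822 + 0.15·0.2213; P(species X) ≈ 0.7357, P(species Y) ≈ 0.2097, P(species Z) ≈ 0.0546
After 'present': normaliser = 0.75·0.7357 + 0.7·0.2097 + 0.15·0.0546; P(species X) ≈ 0.7807, P(species Y) ≈ 0.2077, P(species Z) ≈ 0.0116

0.0116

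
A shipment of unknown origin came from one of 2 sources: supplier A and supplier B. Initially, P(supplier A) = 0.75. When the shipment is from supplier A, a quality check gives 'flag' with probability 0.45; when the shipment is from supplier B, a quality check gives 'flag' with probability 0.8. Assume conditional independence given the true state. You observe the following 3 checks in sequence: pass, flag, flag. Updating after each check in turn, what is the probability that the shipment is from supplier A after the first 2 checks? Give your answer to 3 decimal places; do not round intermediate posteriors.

0.823

After 'pass': P(supplier A) = 0.55·0.7500 / (0.55·0.7500 + 0.2·0.2500) ≈ 0.8919
After 'flag': P(supplier A) = 0.45·0.8919 / (0.45·0.8919 + 0.8·0.1081) ≈ 0.8227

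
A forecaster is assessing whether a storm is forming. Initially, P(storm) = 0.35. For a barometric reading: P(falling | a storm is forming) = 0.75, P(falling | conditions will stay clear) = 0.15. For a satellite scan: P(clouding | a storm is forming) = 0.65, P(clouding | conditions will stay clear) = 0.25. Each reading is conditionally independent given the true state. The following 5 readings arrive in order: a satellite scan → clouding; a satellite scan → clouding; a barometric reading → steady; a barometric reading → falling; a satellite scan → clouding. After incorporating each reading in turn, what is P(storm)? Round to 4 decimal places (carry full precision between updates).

0.9330

After a satellite scan='clouding': P(storm) = 0.65·0.3500 / (0.65·0.3500 + 0.25·0.6500) ≈ 0.5833
After a satellite scan='clouding': P(storm) = 0.65·0.5833 / (0.65·0.5833 + 0.25·0.4167) ≈ 0.7845
After a barometric reading='steady': P(storm) = 0.25·0.7845 / (0.25·0.7845 + 0.85·0.2155) ≈ 0.5170
After a barometric reading='falling': P(storm) = 0.75·0.5170 / (0.75·0.5170 + 0.15·0.4830) ≈ 0.8426
After a satellite scan='clouding': P(storm) = 0.65·0.8426 / (0.65·0.8426 + 0.25·0.1574) ≈ 0.9330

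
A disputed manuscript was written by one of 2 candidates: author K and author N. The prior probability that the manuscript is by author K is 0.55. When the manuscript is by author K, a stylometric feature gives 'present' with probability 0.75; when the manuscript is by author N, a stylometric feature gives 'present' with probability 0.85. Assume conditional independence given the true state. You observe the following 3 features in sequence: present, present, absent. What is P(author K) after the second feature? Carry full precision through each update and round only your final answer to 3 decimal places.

After 'present': P(author K) = 0.75·0.5500 / (0.75·0.5500 + 0.85·0.4500) ≈ 0.5189
After 'present': P(author K) = 0.75·0.5189 / (0.75·0.5189 + 0.85·0.4811) ≈ 0.4876

0.488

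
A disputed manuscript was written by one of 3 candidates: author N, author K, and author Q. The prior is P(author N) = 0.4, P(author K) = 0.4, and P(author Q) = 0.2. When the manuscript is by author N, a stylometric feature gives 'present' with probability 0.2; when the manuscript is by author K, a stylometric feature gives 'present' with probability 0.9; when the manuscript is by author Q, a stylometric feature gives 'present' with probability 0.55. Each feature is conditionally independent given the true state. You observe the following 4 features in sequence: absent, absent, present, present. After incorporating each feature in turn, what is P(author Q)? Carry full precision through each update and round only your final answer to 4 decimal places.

After 'absent': normaliser = 0.8·0.4000 + 0.1·0.4000 + 0.45·0.2000; P(author N) ≈ 0.7111, P(author K) ≈ 0.0889, P(author Q) ≈ 0.2000
After 'absent': normaliser = 0.8·0.7111 + 0.1·0.0889 + 0.45·0.2000; P(author N) ≈ 0.8519, P(author K) ≈ 0.0133, P(author Q) ≈ 0.1348
After 'present': normaliser = 0.2·0.8519 + 0.9·0.0133 + 0.55·0.1348; P(author N) ≈ 0.6643, P(author K) ≈ 0.0467, P(author Q) ≈ 0.2890
After 'present': normaliser = 0.2·0.6643 + 0.9·0.0467 + 0.55·0.2890; P(author N) ≈ 0.3980, P(author K) ≈ 0.1259, P(author Q) ≈ 0.4761

0.4761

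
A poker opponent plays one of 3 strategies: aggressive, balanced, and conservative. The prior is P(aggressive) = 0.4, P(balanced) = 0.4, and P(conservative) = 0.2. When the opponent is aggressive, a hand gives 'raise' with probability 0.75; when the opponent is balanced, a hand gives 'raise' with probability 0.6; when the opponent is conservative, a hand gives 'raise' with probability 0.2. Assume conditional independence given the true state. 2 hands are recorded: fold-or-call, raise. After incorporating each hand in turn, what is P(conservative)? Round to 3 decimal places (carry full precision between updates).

0.158

After 'fold-or-call': normaliser = 0.25·0.4000 + 0.4·0.4000 + 0.8·0.2000; P(aggressive) ≈ 0.2381, P(balanced) ≈ 0.3810, P(conservative) ≈ 0.3810
After 'raise': normaliser = 0.75·0.2381 + 0.6·0.3810 + 0.2·0.3810; P(aggressive) ≈ 0.3695, P(balanced) ≈ 0.4729, P(conservative) ≈ 0.1576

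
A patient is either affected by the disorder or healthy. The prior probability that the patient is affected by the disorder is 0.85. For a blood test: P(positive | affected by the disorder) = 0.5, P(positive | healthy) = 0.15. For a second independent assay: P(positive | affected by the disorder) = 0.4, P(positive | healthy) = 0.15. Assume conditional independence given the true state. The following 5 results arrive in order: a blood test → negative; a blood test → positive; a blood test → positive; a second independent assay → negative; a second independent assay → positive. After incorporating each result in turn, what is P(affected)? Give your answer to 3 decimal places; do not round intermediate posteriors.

0.986

After a blood test='negative': P(affected) = 0.5·0.8500 / (0.5·0.8500 + 0.85·0.1500) ≈ 0.7692
After a blood test='positive': P(affected) = 0.5·0.7692 / (0.5·0.7692 + 0.15·0.2308) ≈ 0.9174
After a blood test='positive': P(affected) = 0.5·0.9174 / (0.5·0.9174 + 0.15·0.0826) ≈ 0.9737
After a second independent assay='negative': P(affected) = 0.6·0.9737 / (0.6·0.9737 + 0.85·0.0263) ≈ 0.9632
After a second independent assay='positive': P(affected) = 0.4·0.9632 / (0.4·0.9632 + 0.15·0.0368) ≈ 0.9859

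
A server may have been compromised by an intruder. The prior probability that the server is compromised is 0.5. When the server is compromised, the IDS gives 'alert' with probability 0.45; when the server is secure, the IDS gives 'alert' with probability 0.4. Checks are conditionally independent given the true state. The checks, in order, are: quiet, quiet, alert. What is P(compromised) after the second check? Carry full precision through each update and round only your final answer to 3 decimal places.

0.457

Apply Bayes' rule sequentially, carrying P(compromised) forward.
After 'quiet': P(compromised) = 0.55·0.5000 / (0.55·0.5000 + 0.6·0.5000) ≈ 0.4783
After 'quiet': P(compromised) = 0.55·0.4783 / (0.55·0.4783 + 0.6·0.5217) ≈ 0.4566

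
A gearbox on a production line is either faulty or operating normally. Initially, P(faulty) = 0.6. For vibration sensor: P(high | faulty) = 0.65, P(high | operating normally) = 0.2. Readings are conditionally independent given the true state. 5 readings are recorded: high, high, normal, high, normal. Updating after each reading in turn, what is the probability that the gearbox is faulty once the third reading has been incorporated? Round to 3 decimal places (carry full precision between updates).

After 'high': P(faulty) = 0.65·0.6000 / (0.65·0.6000 + 0.2·0.4000) ≈ 0.8298
After 'high': P(faulty) = 0.65·0.8298 / (0.65·0.8298 + 0.2·0.1702) ≈ 0.9406
After 'normal': P(faulty) = 0.35·0.9406 / (0.35·0.9406 + 0.8·0.0594) ≈ 0.8739

0.874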